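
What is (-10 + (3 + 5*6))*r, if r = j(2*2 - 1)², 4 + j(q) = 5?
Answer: 23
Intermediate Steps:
j(q) = 1 (j(q) = -4 + 5 = 1)
r = 1 (r = 1² = 1)
(-10 + (3 + 5*6))*r = (-10 + (3 + 5*6))*1 = (-10 + (3 + 30))*1 = (-10 + 33)*1 = 23*1 = 23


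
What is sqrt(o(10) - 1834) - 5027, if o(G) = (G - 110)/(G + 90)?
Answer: -5027 + I*sqrt(1835) ≈ -5027.0 + 42.837*I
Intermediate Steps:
o(G) = (-110 + G)/(90 + G)
sqrt(o(10) - 1834) - 5027 = sqrt((-110 + 10)/(90 + 10) - 1834) - 5027 = sqrt(-100/100 - 1834) - 5027 = sqrt((1/100)*(-100) - 1834) - 5027 = sqrt(-1 - 1834) - 5027 = sqrt(-1835) - 5027 = I*sqrt(1835) - 5027 = -5027 + I*sqrt(1835)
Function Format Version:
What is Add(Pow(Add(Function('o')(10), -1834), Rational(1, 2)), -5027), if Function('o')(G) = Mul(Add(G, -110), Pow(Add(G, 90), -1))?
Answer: Add(-5027, Mul(I, Pow(1835, Rational(1, 2)))) ≈ Add(-5027.0, Mul(42.837, I))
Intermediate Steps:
Function('o')(G) = Mul(Pow(Add(90, G), -1), Add(-110, G)) (Function('o')(G) = Mul(Add(-110, G), Pow(Add(90, G), -1)) = Mul(Pow(Add(90, G), -1), Add(-110, G)))
Add(Pow(Add(Function('o')(10), -1834), Rational(1, 2)), -5027) = Add(Pow(Add(Mul(Pow(Add(90, 10), -1), Add(-110, 10)), -1834), Rational(1, 2)), -5027) = Add(Pow(Add(Mul(Pow(100, -1), -100), -1834), Rational(1, 2)), -5027) = Add(Pow(Add(Mul(Rational(1, 100), -100), -1834), Rational(1, 2)), -5027) = Add(Pow(Add(-1, -1834), Rational(1, 2)), -5027) = Add(Pow(-1835, Rational(1, 2)), -5027) = Add(Mul(I, Pow(1835, Rational(1, 2))), -5027) = Add(-5027, Mul(I, Pow(1835, Rational(1, 2))))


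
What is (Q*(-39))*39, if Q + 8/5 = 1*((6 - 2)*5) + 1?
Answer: -147537/5 ≈ -29507.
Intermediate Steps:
Q = 97/5 (Q = -8/5 + (1*((6 - 2)*5) + 1) = -8/5 + (1*(4*5) + 1) = -8/5 + (1*20 + 1) = -8/5 + (20 + 1) = -8/5 + 21 = 97/5 ≈ 19.400)
(Q*(-39))*39 = ((97/5)*(-39))*39 = -3783/5*39 = -147537/5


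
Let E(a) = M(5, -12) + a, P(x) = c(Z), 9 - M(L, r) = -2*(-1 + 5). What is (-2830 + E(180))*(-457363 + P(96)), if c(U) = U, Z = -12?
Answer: 1204268375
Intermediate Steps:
M(L, r) = 17 (M(L, r) = 9 - (-2)*(-1 + 5) = 9 - (-2)*4 = 9 - 1*(-8) = 9 + 8 = 17)
P(x) = -12
E(a) = 17 + a
(-2830 + E(180))*(-457363 + P(96)) = (-2830 + (17 + 180))*(-457363 - 12) = (-2830 + 197)*(-457375) = -2633*(-457375) = 1204268375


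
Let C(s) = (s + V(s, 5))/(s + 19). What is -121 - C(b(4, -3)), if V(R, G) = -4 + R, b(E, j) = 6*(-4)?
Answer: -657/5 ≈ -131.40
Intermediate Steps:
b(E, j) = -24
C(s) = (-4 + 2*s)/(19 + s) (C(s) = (s + (-4 + s))/(s + 19) = (-4 + 2*s)/(19 + s))
-121 - C(b(4, -3)) = -121 - 2*(-2 - 24)/(19 - 24) = -121 - 2*(-26)/(-5) = -121 - 2*(-1)*(-26)/5 = -121 - 1*52/5 = -121 - 52/5 = -657/5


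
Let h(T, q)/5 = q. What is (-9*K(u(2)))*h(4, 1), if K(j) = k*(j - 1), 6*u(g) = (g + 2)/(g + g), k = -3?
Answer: -225/2 ≈ -112.50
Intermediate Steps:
h(T, q) = 5*q
u(g) = (2 + g)/(12*g) (u(g) = ((g + 2)/(g + g))/6 = ((2 + g)/((2*g)))/6 = ((2 + g)*(1/(2*g)))/6 = ((2 + g)/(2*g))/6 = (2 + g)/(12*g))
K(j) = 3 - 3*j (K(j) = -3*(j - 1) = -3*(-1 + j) = 3 - 3*j)
(-9*K(u(2)))*h(4, 1) = (-9*(3 - (2 + 2)/(4*2)))*(5*1) = -9*(3 - 4/(4*2))*5 = -9*(3 - 3*⅙)*5 = -9*(3 - ½)*5 = -9*5/2*5 = -45/2*5 = -225/2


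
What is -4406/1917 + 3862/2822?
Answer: -2515139/2704887 ≈ -0.92985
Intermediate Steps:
-4406/1917 + 3862/2822 = -4406*1/1917 + 3862*(1/2822) = -4406/1917 + 1931/1411 = -2515139/2704887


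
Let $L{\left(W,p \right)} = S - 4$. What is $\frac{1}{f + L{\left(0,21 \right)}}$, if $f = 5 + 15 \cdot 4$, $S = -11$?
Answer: $\frac{1}{50} \approx 0.02$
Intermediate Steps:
$L{\left(W,p \right)} = -15$ ($L{\left(W,p \right)} = -11 - 4 = -15$)
$f = 65$ ($f = 5 + 60 = 65$)
$\frac{1}{f + L{\left(0,21 \right)}} = \frac{1}{65 - 15} = \frac{1}{50}$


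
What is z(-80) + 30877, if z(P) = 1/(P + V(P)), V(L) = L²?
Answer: 195142641/6320 ≈ 30877.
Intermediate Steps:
z(P) = 1/(P + P²)
z(-80) + 30877 = 1/((-80)*(1 - 80)) + 30877 = -1/80/(-79) + 30877 = -1/80*(-1/79) + 30877 = 1/6320 + 30877 = 195142641/6320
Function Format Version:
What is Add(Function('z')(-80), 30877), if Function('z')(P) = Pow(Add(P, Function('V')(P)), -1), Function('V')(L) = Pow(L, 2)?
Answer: Rational(195142641, 6320) ≈ 30877.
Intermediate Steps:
Function('z')(P) = Pow(Add(P, Pow(P, 2)), -1)
Add(Function('z')(-80), 30877) = Add(Mul(Pow(-80, -1), Pow(Add(1, -80), -1)), 30877) = Add(Mul(Rational(-1, 80), Pow(-79, -1)), 30877) = Add(Mul(Rational(-1, 80), Rational(-1, 79)), 30877) = Add(Rational(1, 6320), 30877) = Rational(195142641, 6320)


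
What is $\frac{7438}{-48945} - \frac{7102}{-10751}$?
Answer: $\frac{20587804}{40477515} \approx 0.50862$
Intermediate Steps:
$\frac{7438}{-48945} - \frac{7102}{-10751} = 7438 \left(- \frac{1}{48945}\right) - - \frac{7102}{10751} = - \frac{7438}{48945} + \frac{7102}{10751} = \frac{20587804}{40477515}$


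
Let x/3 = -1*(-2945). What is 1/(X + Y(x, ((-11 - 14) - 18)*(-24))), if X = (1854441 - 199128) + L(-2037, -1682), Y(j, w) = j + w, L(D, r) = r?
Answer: 1/1663498 ≈ 6.0114e-7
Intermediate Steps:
x = 8835 (x = 3*(-1*(-2945)) = 3*2945 = 8835)
X = 1653631 (X = (1854441 - 199128) - 1682 = 1655313 - 1682 = 1653631)
1/(X + Y(x, ((-11 - 14) - 18)*(-24))) = 1/(1653631 + (8835 + ((-11 - 14) - 18)*(-24))) = 1/(1653631 + (8835 + (-25 - 18)*(-24))) = 1/(1653631 + (8835 - 43*(-24))) = 1/(1653631 + (8835 + 1032)) = 1/(1653631 + 9867) = 1/1663498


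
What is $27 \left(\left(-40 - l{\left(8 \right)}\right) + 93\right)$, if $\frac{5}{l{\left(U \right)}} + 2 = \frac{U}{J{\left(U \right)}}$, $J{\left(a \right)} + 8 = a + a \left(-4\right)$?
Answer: $1491$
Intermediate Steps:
$J{\left(a \right)} = -8 - 3 a$ ($J{\left(a \right)} = -8 + \left(a + a \left(-4\right)\right) = -8 + \left(a - 4 a\right) = -8 - 3 a$)
$l{\left(U \right)} = \frac{5}{-2 + \frac{U}{-8 - 3 U}}$
$27 \left(\left(-40 - l{\left(8 \right)}\right) + 93\right) = 27 \left(\left(-40 - \frac{5 \left(-8 - 24\right)}{16 + 7 \cdot 8}\right) + 93\right) = 27 \left(\left(-40 - \frac{5 \left(-8 - 24\right)}{16 + 56}\right) + 93\right) = 27 \left(\left(-40 - 5 \cdot \frac{1}{72} \left(-32\right)\right) + 93\right) = 27 \left(\left(-40 - - \frac{20}{9}\right) + 93\right) = 27 \left(\left(-40 + \frac{20}{9}\right) + 93\right) = 27 \left(- \frac{340}{9} + 93\right) = 27 \cdot \frac{497}{9} = 1491$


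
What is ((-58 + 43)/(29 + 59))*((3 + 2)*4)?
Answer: -75/22 ≈ -3.4091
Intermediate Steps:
((-58 + 43)/(29 + 59))*((3 + 2)*4) = (-15/88)*(5*4) = -15*1/88*20 = -15/88*20 = -75/22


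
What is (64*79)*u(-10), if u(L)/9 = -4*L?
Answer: 1820160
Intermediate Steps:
u(L) = -36*L (u(L) = 9*(-4*L) = -36*L)
(64*79)*u(-10) = (64*79)*(-36*(-10)) = 5056*360 = 1820160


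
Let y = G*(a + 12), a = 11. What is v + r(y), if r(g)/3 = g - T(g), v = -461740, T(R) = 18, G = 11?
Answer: -461035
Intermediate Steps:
y = 253 (y = 11*(11 + 12) = 11*23 = 253)
r(g) = -54 + 3*g (r(g) = 3*(g - 1*18) = 3*(g - 18) = 3*(-18 + g) = -54 + 3*g)
v + r(y) = -461740 + (-54 + 3*253) = -461740 + (-54 + 759) = -461740 + 705 = -461035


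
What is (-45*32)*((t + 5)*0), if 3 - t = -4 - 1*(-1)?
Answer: 0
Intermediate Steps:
t = 6 (t = 3 - (-4 - 1*(-1)) = 3 - (-4 + 1) = 3 - 1*(-3) = 3 + 3 = 6)
(-45*32)*((t + 5)*0) = (-45*32)*((6 + 5)*0) = -15840*0 = -1440*0 = 0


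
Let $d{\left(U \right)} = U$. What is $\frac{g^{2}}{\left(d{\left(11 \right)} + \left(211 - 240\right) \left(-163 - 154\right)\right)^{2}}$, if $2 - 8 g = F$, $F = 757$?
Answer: $\frac{570025}{5421671424} \approx 0.00010514$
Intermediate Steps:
$g = - \frac{755}{8}$ ($g = \frac{1}{4} - \frac{757}{8} = - \frac{755}{8} \approx -94.375$)
$\frac{g^{2}}{\left(d{\left(11 \right)} + \left(211 - 240\right) \left(-163 - 154\right)\right)^{2}} = \frac{\left(- \frac{755}{8}\right)^{2}}{\left(11 + \left(211 - 240\right) \left(-163 - 154\right)\right)^{2}} = \frac{570025}{64 \left(11 - -9193\right)^{2}} = \frac{570025}{64 \left(11 + 9193\right)^{2}} = \frac{570025}{64 \cdot 9204^{2}} = \frac{570025}{64 \cdot 84713616} = \frac{570025}{64} \cdot \frac{1}{84713616} = \frac{570025}{5421671424}$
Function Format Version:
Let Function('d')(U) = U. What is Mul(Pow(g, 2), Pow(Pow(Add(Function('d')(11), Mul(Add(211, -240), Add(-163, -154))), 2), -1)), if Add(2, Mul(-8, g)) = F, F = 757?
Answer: Rational(570025, 5421671424) ≈ 0.00010514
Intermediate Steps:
g = Rational(-755, 8) (g = Add(Rational(1, 4), Mul(Rational(-1, 8), 757)) = Add(Rational(1, 4), Rational(-757, 8)) = Rational(-755, 8) ≈ -94.375)
Mul(Pow(g, 2), Pow(Pow(Add(Function('d')(11), Mul(Add(211, -240), Add(-163, -154))), 2), -1)) = Mul(Pow(Rational(-755, 8), 2), Pow(Pow(Add(11, Mul(Add(211, -240), Add(-163, -154))), 2), -1)) = Mul(Rational(570025, 64), Pow(Pow(Add(11, Mul(-29, -317)), 2), -1)) = Mul(Rational(570025, 64), Pow(Pow(Add(11, 9193), 2), -1)) = Mul(Rational(570025, 64), Pow(Pow(9204, 2), -1)) = Mul(Rational(570025, 64), Pow(84713616, -1)) = Mul(Rational(570025, 64), Rational(1, 84713616)) = Rational(570025, 5421671424)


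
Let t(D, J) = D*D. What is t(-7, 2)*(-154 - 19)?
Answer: -8477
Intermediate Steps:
t(D, J) = D²
t(-7, 2)*(-154 - 19) = (-7)²*(-154 - 19) = 49*(-173) = -8477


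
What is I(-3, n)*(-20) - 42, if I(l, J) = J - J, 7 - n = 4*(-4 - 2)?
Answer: -42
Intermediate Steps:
n = 31 (n = 7 - 4*(-4 - 2) = 7 - 4*(-6) = 7 - 1*(-24) = 7 + 24 = 31)
I(l, J) = 0
I(-3, n)*(-20) - 42 = 0*(-20) - 42 = 0 - 42 = -42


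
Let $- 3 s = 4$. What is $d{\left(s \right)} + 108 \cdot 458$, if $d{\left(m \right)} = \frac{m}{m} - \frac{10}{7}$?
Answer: $\frac{346245}{7} \approx 49464.0$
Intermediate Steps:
$s = - \frac{4}{3}$ ($s = \left(- \frac{1}{3}\right) 4 = - \frac{4}{3} \approx -1.3333$)
$d{\left(m \right)} = - \frac{3}{7}$ ($d{\left(m \right)} = 1 - \frac{10}{7} = - \frac{3}{7}$)
$d{\left(s \right)} + 108 \cdot 458 = - \frac{3}{7} + 108 \cdot 458 = - \frac{3}{7} + 49464 = \frac{346245}{7}$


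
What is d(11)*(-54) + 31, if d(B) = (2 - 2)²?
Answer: 31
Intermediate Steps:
d(B) = 0 (d(B) = 0² = 0)
d(11)*(-54) + 31 = 0*(-54) + 31 = 0 + 31 = 31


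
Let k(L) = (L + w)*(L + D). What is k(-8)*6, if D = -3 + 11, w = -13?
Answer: 0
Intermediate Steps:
D = 8
k(L) = (-13 + L)*(8 + L) (k(L) = (L - 13)*(L + 8) = (-13 + L)*(8 + L))
k(-8)*6 = (-104 + (-8)² - 5*(-8))*6 = (-104 + 64 + 40)*6 = 0*6 = 0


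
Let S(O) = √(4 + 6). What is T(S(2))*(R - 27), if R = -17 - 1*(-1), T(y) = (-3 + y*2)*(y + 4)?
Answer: -344 - 215*√10 ≈ -1023.9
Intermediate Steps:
S(O) = √10
T(y) = (-3 + 2*y)*(4 + y)
R = -16 (R = -17 + 1 = -16)
T(S(2))*(R - 27) = (-12 + 2*(√10)² + 5*√10)*(-16 - 27) = (-12 + 2*10 + 5*√10)*(-43) = (-12 + 20 + 5*√10)*(-43) = (8 + 5*√10)*(-43) = -344 - 215*√10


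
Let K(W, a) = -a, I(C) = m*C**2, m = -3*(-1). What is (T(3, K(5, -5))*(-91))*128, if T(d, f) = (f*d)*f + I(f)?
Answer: -1747200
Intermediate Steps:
m = 3
I(C) = 3*C**2
T(d, f) = 3*f**2 + d*f**2 (T(d, f) = (f*d)*f + 3*f**2 = (d*f)*f + 3*f**2 = d*f**2 + 3*f**2 = 3*f**2 + d*f**2)
(T(3, K(5, -5))*(-91))*128 = (((-1*(-5))**2*(3 + 3))*(-91))*128 = ((5**2*6)*(-91))*128 = ((25*6)*(-91))*128 = (150*(-91))*128 = -13650*128 = -1747200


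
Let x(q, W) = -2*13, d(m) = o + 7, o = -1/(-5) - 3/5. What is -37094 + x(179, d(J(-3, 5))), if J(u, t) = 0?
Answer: -37120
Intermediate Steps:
o = -⅖ (o = -1*(-⅕) - 3*⅕ = ⅕ - ⅗ = -⅖ ≈ -0.40000)
d(m) = 33/5 (d(m) = -⅖ + 7 = 33/5)
x(q, W) = -26
-37094 + x(179, d(J(-3, 5))) = -37094 - 26 = -37120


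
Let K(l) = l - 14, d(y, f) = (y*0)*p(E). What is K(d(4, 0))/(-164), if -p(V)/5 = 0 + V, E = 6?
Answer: 7/82 ≈ 0.085366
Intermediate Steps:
p(V) = -5*V (p(V) = -5*(0 + V) = -5*V)
d(y, f) = 0 (d(y, f) = (y*0)*(-5*6) = 0*(-30) = 0)
K(l) = -14 + l
K(d(4, 0))/(-164) = (-14 + 0)/(-164) = -14*(-1/164) = 7/82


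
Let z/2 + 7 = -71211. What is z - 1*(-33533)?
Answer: -108903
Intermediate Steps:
z = -142436 (z = -14 + 2*(-71211) = -14 - 142422 = -142436)
z - 1*(-33533) = -142436 - 1*(-33533) = -142436 + 33533 = -108903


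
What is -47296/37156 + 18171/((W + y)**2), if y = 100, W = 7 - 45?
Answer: 123338963/35706916 ≈ 3.4542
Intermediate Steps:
W = -38
-47296/37156 + 18171/((W + y)**2) = -47296/37156 + 18171/((-38 + 100)**2) = -47296*1/37156 + 18171/(62**2) = -11824/9289 + 18171/3844 = 123338963/35706916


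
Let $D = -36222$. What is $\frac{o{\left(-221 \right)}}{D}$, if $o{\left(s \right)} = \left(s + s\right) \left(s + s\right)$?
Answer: $- \frac{97682}{18111} \approx -5.3935$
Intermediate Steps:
$o{\left(s \right)} = 4 s^{2}$ ($o{\left(s \right)} = 2 s 2 s = 4 s^{2}$)
$\frac{o{\left(-221 \right)}}{D} = \frac{4 \left(-221\right)^{2}}{-36222} = 4 \cdot 48841 \left(- \frac{1}{36222}\right) = 195364 \left(- \frac{1}{36222}\right) = - \frac{97682}{18111}$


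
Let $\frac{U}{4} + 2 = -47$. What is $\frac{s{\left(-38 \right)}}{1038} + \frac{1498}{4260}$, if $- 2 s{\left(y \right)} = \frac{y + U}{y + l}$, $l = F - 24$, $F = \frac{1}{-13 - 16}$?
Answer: $\frac{115952254}{331456755} \approx 0.34983$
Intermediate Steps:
$U = -196$ ($U = -8 + 4 \left(-47\right) = -8 - 188 = -196$)
$F = - \frac{1}{29}$ ($F = \frac{1}{-29} = - \frac{1}{29} \approx -0.034483$)
$l = - \frac{697}{29}$ ($l = - \frac{1}{29} - 24 = - \frac{697}{29} \approx -24.034$)
$s{\left(y \right)} = - \frac{-196 + y}{2 \left(- \frac{697}{29} + y\right)}$ ($s{\left(y \right)} = - \frac{\left(y - 196\right) \frac{1}{y - \frac{697}{29}}}{2} = - \frac{\left(-196 + y\right) \frac{1}{- \frac{697}{29} + y}}{2} = - \frac{\frac{1}{- \frac{697}{29} + y} \left(-196 + y\right)}{2} = - \frac{-196 + y}{2 \left(- \frac{697}{29} + y\right)}$)
$\frac{s{\left(-38 \right)}}{1038} + \frac{1498}{4260} = \frac{\frac{29}{2} \frac{1}{-697 + 29 \left(-38\right)} \left(196 - -38\right)}{1038} + \frac{1498}{4260} = \frac{29 \left(196 + 38\right)}{2 \left(-697 - 1102\right)} \frac{1}{1038} + 1498 \cdot \frac{1}{4260} = \frac{29}{2} \frac{1}{-1799} \cdot 234 \cdot \frac{1}{1038} + \frac{749}{2130} = \frac{29}{2} \left(- \frac{1}{1799}\right) 234 \cdot \frac{1}{1038} + \frac{749}{2130} = \left(- \frac{3393}{1799}\right) \frac{1}{1038} + \frac{749}{2130} = - \frac{1131}{622454} + \frac{749}{2130} = \frac{115952254}{331456755}$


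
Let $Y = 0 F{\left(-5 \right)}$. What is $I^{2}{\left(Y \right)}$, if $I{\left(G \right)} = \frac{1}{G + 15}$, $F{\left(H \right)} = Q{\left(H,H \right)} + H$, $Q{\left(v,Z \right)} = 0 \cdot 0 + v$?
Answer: $\frac{1}{225} \approx 0.0044444$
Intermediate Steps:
$Q{\left(v,Z \right)} = v$ ($Q{\left(v,Z \right)} = 0 + v = v$)
$F{\left(H \right)} = 2 H$ ($F{\left(H \right)} = H + H = 2 H$)
$Y = 0$ ($Y = 0 \cdot 2 \left(-5\right) = 0 \left(-10\right) = 0$)
$I{\left(G \right)} = \frac{1}{15 + G}$
$I^{2}{\left(Y \right)} = \left(\frac{1}{15 + 0}\right)^{2} = \left(\frac{1}{15}\right)^{2} = \frac{1}{225}$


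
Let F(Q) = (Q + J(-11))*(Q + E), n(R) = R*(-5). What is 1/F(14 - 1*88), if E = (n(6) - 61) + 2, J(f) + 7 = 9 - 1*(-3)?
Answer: 1/11247 ≈ 8.8913e-5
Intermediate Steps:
n(R) = -5*R
J(f) = 5 (J(f) = -7 + (9 - 1*(-3)) = -7 + (9 + 3) = -7 + 12 = 5)
E = -89 (E = (-5*6 - 61) + 2 = (-30 - 61) + 2 = -91 + 2 = -89)
F(Q) = (-89 + Q)*(5 + Q) (F(Q) = (Q + 5)*(Q - 89) = (5 + Q)*(-89 + Q) = (-89 + Q)*(5 + Q))
1/F(14 - 1*88) = 1/(-445 + (14 - 1*88)² - 84*(14 - 1*88)) = 1/(-445 + (14 - 88)² - 84*(14 - 88)) = 1/(-445 + (-74)² - 84*(-74)) = 1/(-445 + 5476 + 6216) = 1/11247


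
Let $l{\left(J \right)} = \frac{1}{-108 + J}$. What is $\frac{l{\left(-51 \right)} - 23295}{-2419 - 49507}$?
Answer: $\frac{1851953}{4128117} \approx 0.44862$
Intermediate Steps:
$\frac{l{\left(-51 \right)} - 23295}{-2419 - 49507} = \frac{\frac{1}{-108 - 51} - 23295}{-2419 - 49507} = \frac{\frac{1}{-159} - 23295}{-51926} = \left(- \frac{1}{159} - 23295\right) \left(- \frac{1}{51926}\right) = \left(- \frac{3703906}{159}\right) \left(- \frac{1}{51926}\right) = \frac{1851953}{4128117}$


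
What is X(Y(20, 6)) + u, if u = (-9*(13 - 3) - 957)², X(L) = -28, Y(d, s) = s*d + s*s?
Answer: 1096181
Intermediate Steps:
Y(d, s) = s² + d*s (Y(d, s) = d*s + s² = s² + d*s)
u = 1096209 (u = (-9*10 - 957)² = (-90 - 957)² = (-1047)² = 1096209)
X(Y(20, 6)) + u = -28 + 1096209 = 1096181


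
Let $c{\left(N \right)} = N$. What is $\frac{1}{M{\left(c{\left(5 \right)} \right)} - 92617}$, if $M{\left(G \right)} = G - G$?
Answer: $- \frac{1}{92617} \approx -1.0797 \cdot 10^{-5}$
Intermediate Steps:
$M{\left(G \right)} = 0$
$\frac{1}{M{\left(c{\left(5 \right)} \right)} - 92617} = \frac{1}{0 - 92617} = \frac{1}{-92617} = - \frac{1}{92617}$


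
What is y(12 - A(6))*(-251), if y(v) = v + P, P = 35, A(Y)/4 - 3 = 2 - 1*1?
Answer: -7781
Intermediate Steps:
A(Y) = 16 (A(Y) = 12 + 4*(2 - 1*1) = 12 + 4*(2 - 1) = 12 + 4*1 = 12 + 4 = 16)
y(v) = 35 + v (y(v) = v + 35 = 35 + v)
y(12 - A(6))*(-251) = (35 + (12 - 1*16))*(-251) = (35 + (12 - 16))*(-251) = (35 - 4)*(-251) = 31*(-251) = -7781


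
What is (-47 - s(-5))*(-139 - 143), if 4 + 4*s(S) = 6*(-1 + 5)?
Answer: 14664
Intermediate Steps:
s(S) = 5 (s(S) = -1 + (6*(-1 + 5))/4 = -1 + (6*4)/4 = -1 + (¼)*24 = -1 + 6 = 5)
(-47 - s(-5))*(-139 - 143) = (-47 - 1*5)*(-139 - 143) = (-47 - 5)*(-282) = -52*(-282) = 14664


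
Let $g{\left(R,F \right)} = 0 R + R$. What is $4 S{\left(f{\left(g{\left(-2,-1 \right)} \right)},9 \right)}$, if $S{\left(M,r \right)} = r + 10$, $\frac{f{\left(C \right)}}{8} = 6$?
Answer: $76$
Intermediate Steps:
$g{\left(R,F \right)} = R$ ($g{\left(R,F \right)} = 0 + R = R$)
$f{\left(C \right)} = 48$ ($f{\left(C \right)} = 8 \cdot 6 = 48$)
$S{\left(M,r \right)} = 10 + r$
$4 S{\left(f{\left(g{\left(-2,-1 \right)} \right)},9 \right)} = 4 \left(10 + 9\right) = 4 \cdot 19 = 76$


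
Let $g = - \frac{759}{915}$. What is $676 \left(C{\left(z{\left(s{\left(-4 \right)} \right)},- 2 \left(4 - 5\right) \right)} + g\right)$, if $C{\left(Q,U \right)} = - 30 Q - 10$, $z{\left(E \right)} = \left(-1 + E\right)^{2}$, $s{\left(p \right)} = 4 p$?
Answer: $- \frac{1789813428}{305} \approx -5.8682 \cdot 10^{6}$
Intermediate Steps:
$g = - \frac{253}{305}$ ($g = \left(-759\right) \frac{1}{915} = - \frac{253}{305} \approx -0.82951$)
$C{\left(Q,U \right)} = -10 - 30 Q$
$676 \left(C{\left(z{\left(s{\left(-4 \right)} \right)},- 2 \left(4 - 5\right) \right)} + g\right) = 676 \left(\left(-10 - 30 \left(-1 + 4 \left(-4\right)\right)^{2}\right) - \frac{253}{305}\right) = 676 \left(\left(-10 - 30 \left(-1 - 16\right)^{2}\right) - \frac{253}{305}\right) = 676 \left(\left(-10 - 30 \left(-17\right)^{2}\right) - \frac{253}{305}\right) = 676 \left(\left(-10 - 8670\right) - \frac{253}{305}\right) = 676 \left(-8680 - \frac{253}{305}\right) = 676 \left(- \frac{2647653}{305}\right) = - \frac{1789813428}{305}$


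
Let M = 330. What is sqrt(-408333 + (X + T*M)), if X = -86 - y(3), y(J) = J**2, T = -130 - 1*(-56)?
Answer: 4*I*sqrt(27053) ≈ 657.91*I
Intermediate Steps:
T = -74 (T = -130 + 56 = -74)
X = -95 (X = -86 - 1*3**2 = -86 - 1*9 = -86 - 9 = -95)
sqrt(-408333 + (X + T*M)) = sqrt(-408333 + (-95 - 74*330)) = sqrt(-408333 + (-95 - 24420)) = sqrt(-408333 - 24515) = sqrt(-432848) = 4*I*sqrt(27053)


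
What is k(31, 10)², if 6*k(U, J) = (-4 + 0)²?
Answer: 64/9 ≈ 7.1111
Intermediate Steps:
k(U, J) = 8/3 (k(U, J) = (-4 + 0)²/6 = (⅙)*(-4)² = (⅙)*16 = 8/3)
k(31, 10)² = (8/3)² = 64/9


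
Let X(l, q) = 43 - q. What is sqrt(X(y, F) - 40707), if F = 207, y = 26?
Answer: I*sqrt(40871) ≈ 202.17*I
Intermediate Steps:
sqrt(X(y, F) - 40707) = sqrt((43 - 1*207) - 40707) = sqrt((43 - 207) - 40707) = sqrt(-164 - 40707) = sqrt(-40871) = I*sqrt(40871)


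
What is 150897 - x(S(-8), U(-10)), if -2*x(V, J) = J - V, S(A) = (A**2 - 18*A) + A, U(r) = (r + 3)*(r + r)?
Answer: 150867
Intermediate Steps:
U(r) = 2*r*(3 + r) (U(r) = (3 + r)*(2*r) = 2*r*(3 + r))
S(A) = A**2 - 17*A
x(V, J) = V/2 - J/2 (x(V, J) = -(J - V)/2 = V/2 - J/2)
150897 - x(S(-8), U(-10)) = 150897 - ((-8*(-17 - 8))/2 - (-10)*(3 - 10)) = 150897 - ((-8*(-25))/2 - (-10)*(-7)) = 150897 - ((1/2)*200 - 1/2*140) = 150897 - (100 - 70) = 150897 - 1*30 = 150897 - 30 = 150867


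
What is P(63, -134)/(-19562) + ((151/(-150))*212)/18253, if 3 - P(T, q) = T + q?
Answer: -207206761/13389944475 ≈ -0.015475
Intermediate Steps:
P(T, q) = 3 - T - q (P(T, q) = 3 - (T + q) = 3 + (-T - q) = 3 - T - q)
P(63, -134)/(-19562) + ((151/(-150))*212)/18253 = (3 - 1*63 - 1*(-134))/(-19562) + ((151/(-150))*212)/18253 = (3 - 63 + 134)*(-1/19562) + ((151*(-1/150))*212)*(1/18253) = 74*(-1/19562) - 151/150*212*(1/18253) = -37/9781 - 16006/75*1/18253 = -37/9781 - 16006/1368975 = -207206761/13389944475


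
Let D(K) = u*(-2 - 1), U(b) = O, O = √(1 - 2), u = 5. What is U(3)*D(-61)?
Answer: -15*I ≈ -15.0*I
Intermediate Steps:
O = I (O = √(-1) = I ≈ 1.0*I)
U(b) = I
D(K) = -15 (D(K) = 5*(-2 - 1) = 5*(-3) = -15)
U(3)*D(-61) = I*(-15) = -15*I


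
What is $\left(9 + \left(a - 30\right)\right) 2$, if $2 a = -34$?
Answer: $-76$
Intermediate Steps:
$a = -17$ ($a = \frac{1}{2} \left(-34\right) = -17$)
$\left(9 + \left(a - 30\right)\right) 2 = \left(9 - 47\right) 2 = \left(-38\right) 2 = -76$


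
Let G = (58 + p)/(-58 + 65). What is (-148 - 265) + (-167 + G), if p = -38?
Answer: -4040/7 ≈ -577.14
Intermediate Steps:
G = 20/7 (G = (58 - 38)/(-58 + 65) = 20/7 ≈ 2.8571)
(-148 - 265) + (-167 + G) = (-148 - 265) + (-167 + 20/7) = -413 - 1149/7 = -4040/7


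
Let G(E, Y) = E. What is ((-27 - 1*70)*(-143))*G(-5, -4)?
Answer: -69355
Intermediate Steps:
((-27 - 1*70)*(-143))*G(-5, -4) = ((-27 - 1*70)*(-143))*(-5) = ((-27 - 70)*(-143))*(-5) = -97*(-143)*(-5) = 13871*(-5) = -69355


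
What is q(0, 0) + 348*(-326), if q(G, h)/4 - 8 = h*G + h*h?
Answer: -113416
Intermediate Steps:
q(G, h) = 32 + 4*h² + 4*G*h (q(G, h) = 32 + 4*(h*G + h*h) = 32 + 4*(G*h + h²) = 32 + 4*(h² + G*h) = 32 + (4*h² + 4*G*h) = 32 + 4*h² + 4*G*h)
q(0, 0) + 348*(-326) = (32 + 4*0² + 4*0*0) + 348*(-326) = (32 + 4*0 + 0) - 113448 = (32 + 0 + 0) - 113448 = 32 - 113448 = -113416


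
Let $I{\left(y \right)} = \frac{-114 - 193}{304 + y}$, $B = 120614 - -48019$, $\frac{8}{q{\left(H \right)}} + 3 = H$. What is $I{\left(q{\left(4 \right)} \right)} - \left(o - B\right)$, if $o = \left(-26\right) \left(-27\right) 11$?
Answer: $\frac{50203925}{312} \approx 1.6091 \cdot 10^{5}$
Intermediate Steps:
$q{\left(H \right)} = \frac{8}{-3 + H}$
$o = 7722$ ($o = 702 \cdot 11 = 7722$)
$B = 168633$ ($B = 120614 + 48019 = 168633$)
$I{\left(y \right)} = - \frac{307}{304 + y}$
$I{\left(q{\left(4 \right)} \right)} - \left(o - B\right) = - \frac{307}{304 + \frac{8}{-3 + 4}} - \left(7722 - 168633\right) = - \frac{307}{304 + \frac{8}{1}} - \left(7722 - 168633\right) = - \frac{307}{304 + 8 \cdot 1} - -160911 = - \frac{307}{304 + 8} + 160911 = - \frac{307}{312} + 160911 = \frac{50203925}{312}$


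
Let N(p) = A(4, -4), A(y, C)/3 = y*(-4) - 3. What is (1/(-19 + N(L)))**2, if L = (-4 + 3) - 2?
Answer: 1/5776 ≈ 0.00017313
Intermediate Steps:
L = -3 (L = -1 - 2 = -3)
A(y, C) = -9 - 12*y (A(y, C) = 3*(y*(-4) - 3) = 3*(-4*y - 3) = 3*(-3 - 4*y) = -9 - 12*y)
N(p) = -57 (N(p) = -9 - 12*4 = -9 - 48 = -57)
(1/(-19 + N(L)))**2 = (1/(-19 - 57))**2 = (1/(-76))**2 = (-1/76)**2 = 1/5776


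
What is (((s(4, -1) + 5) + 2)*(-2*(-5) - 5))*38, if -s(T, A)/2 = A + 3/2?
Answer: 1140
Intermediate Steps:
s(T, A) = -3 - 2*A (s(T, A) = -2*(A + 3/2) = -2*(3/2 + A) = -3 - 2*A)
(((s(4, -1) + 5) + 2)*(-2*(-5) - 5))*38 = ((((-3 - 2*(-1)) + 5) + 2)*(-2*(-5) - 5))*38 = ((((-3 + 2) + 5) + 2)*(10 - 5))*38 = (((-1 + 5) + 2)*5)*38 = ((4 + 2)*5)*38 = (6*5)*38 = 30*38 = 1140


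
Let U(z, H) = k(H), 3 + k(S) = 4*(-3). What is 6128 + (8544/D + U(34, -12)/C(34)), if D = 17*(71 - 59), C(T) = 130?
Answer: 2727037/442 ≈ 6169.8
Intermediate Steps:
k(S) = -15 (k(S) = -3 + 4*(-3) = -3 - 12 = -15)
U(z, H) = -15
D = 204 (D = 17*12 = 204)
6128 + (8544/D + U(34, -12)/C(34)) = 6128 + (8544/204 - 15/130) = 6128 + (8544*(1/204) - 15*1/130) = 6128 + (712/17 - 3/26) = 6128 + 18461/442 = 2727037/442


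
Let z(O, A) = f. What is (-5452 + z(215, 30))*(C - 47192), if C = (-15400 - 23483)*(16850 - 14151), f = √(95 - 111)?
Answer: 572418613868 - 419969636*I ≈ 5.7242e+11 - 4.1997e+8*I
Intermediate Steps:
f = 4*I (f = √(-16) = 4*I ≈ 4.0*I)
z(O, A) = 4*I
C = -104945217 (C = -38883*2699 = -104945217)
(-5452 + z(215, 30))*(C - 47192) = (-5452 + 4*I)*(-104945217 - 47192) = (-5452 + 4*I)*(-104992409) = 572418613868 - 419969636*I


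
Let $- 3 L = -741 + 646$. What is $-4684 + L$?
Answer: $- \frac{13957}{3} \approx -4652.3$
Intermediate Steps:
$L = \frac{95}{3}$ ($L = - \frac{-741 + 646}{3} = \left(- \frac{1}{3}\right) \left(-95\right) = \frac{95}{3} \approx 31.667$)
$-4684 + L = -4684 + \frac{95}{3} = - \frac{13957}{3}$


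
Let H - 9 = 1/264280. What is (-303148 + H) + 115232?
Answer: -49660061959/264280 ≈ -1.8791e+5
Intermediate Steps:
H = 2378521/264280 (H = 9 + 1/264280 = 2378521/264280 ≈ 9.0000)
(-303148 + H) + 115232 = (-303148 + 2378521/264280) + 115232 = -80113574919/264280 + 115232 = -49660061959/264280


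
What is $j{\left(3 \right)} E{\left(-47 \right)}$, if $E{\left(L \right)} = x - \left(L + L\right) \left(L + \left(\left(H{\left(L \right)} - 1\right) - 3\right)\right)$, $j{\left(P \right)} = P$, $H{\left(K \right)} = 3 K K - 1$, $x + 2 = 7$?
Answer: $1854165$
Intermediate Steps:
$x = 5$ ($x = -2 + 7 = 5$)
$H{\left(K \right)} = -1 + 3 K^{2}$ ($H{\left(K \right)} = 3 K^{2} - 1 = -1 + 3 K^{2}$)
$E{\left(L \right)} = 5 - 2 L \left(-5 + L + 3 L^{2}\right)$ ($E{\left(L \right)} = 5 - \left(L + L\right) \left(L + \left(\left(\left(-1 + 3 L^{2}\right) - 1\right) - 3\right)\right) = 5 - 2 L \left(L + \left(\left(-2 + 3 L^{2}\right) - 3\right)\right) = 5 - 2 L \left(L + \left(-5 + 3 L^{2}\right)\right) = 5 - 2 L \left(-5 + L + 3 L^{2}\right)$)
$j{\left(3 \right)} E{\left(-47 \right)} = 3 \left(5 - 6 \left(-47\right)^{3} - 2 \left(-47\right)^{2} + 10 \left(-47\right)\right) = 3 \left(5 - -622938 - 4418 - 470\right) = 3 \left(5 + 622938 - 4418 - 470\right) = 3 \cdot 618055 = 1854165$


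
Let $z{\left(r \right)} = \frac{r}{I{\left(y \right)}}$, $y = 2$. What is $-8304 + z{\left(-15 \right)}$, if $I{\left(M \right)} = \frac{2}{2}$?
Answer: $-8319$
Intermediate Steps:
$I{\left(M \right)} = 1$ ($I{\left(M \right)} = 2 \cdot \frac{1}{2} = 1$)
$z{\left(r \right)} = r$ ($z{\left(r \right)} = \frac{r}{1} = r 1 = r$)
$-8304 + z{\left(-15 \right)} = -8304 - 15 = -8319$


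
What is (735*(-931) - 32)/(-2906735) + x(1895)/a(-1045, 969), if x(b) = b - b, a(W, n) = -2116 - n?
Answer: 684317/2906735 ≈ 0.23542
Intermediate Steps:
x(b) = 0
(735*(-931) - 32)/(-2906735) + x(1895)/a(-1045, 969) = (735*(-931) - 32)/(-2906735) + 0/(-2116 - 1*969) = (-684285 - 32)*(-1/2906735) + 0/(-2116 - 969) = -684317*(-1/2906735) + 0/(-3085) = 684317/2906735 + 0*(-1/3085) = 684317/2906735 + 0 = 684317/2906735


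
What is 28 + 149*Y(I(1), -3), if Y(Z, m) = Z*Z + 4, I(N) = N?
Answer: 773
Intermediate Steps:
Y(Z, m) = 4 + Z**2 (Y(Z, m) = Z**2 + 4 = 4 + Z**2)
28 + 149*Y(I(1), -3) = 28 + 149*(4 + 1**2) = 28 + 149*(4 + 1) = 28 + 149*5 = 28 + 745 = 773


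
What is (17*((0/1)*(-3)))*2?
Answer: 0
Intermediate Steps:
(17*((0/1)*(-3)))*2 = (17*((0*1)*(-3)))*2 = (17*(0*(-3)))*2 = (17*0)*2 = 0*2 = 0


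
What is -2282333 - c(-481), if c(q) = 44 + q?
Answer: -2281896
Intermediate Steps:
-2282333 - c(-481) = -2282333 - (44 - 481) = -2282333 - 1*(-437) = -2282333 + 437 = -2281896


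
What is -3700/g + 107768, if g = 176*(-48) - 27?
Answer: 36533500/339 ≈ 1.0777e+5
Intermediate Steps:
g = -8475 (g = -8448 - 27 = -8475)
-3700/g + 107768 = -3700/(-8475) + 107768 = -3700*(-1/8475) + 107768 = 148/339 + 107768 = 36533500/339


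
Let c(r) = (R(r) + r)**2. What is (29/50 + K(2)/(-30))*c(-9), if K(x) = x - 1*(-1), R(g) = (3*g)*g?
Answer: 657072/25 ≈ 26283.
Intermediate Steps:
R(g) = 3*g**2
c(r) = (r + 3*r**2)**2 (c(r) = (3*r**2 + r)**2 = (r + 3*r**2)**2)
K(x) = 1 + x (K(x) = x + 1 = 1 + x)
(29/50 + K(2)/(-30))*c(-9) = (29/50 + (1 + 2)/(-30))*((-9)**2*(1 + 3*(-9))**2) = (29*(1/50) + 3*(-1/30))*(81*(1 - 27)**2) = (29/50 - 1/10)*(81*(-26)**2) = 12*(81*676)/25 = (12/25)*54756 = 657072/25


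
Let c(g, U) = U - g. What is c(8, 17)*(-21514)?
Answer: -193626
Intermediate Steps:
c(8, 17)*(-21514) = (17 - 1*8)*(-21514) = (17 - 8)*(-21514) = 9*(-21514) = -193626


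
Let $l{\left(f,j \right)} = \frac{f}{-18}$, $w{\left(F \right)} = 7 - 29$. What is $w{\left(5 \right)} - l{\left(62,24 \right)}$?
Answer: $- \frac{167}{9} \approx -18.556$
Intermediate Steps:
$w{\left(F \right)} = -22$ ($w{\left(F \right)} = 7 - 29 = -22$)
$l{\left(f,j \right)} = - \frac{f}{18}$ ($l{\left(f,j \right)} = f \left(- \frac{1}{18}\right) = - \frac{f}{18}$)
$w{\left(5 \right)} - l{\left(62,24 \right)} = -22 - \left(- \frac{1}{18}\right) 62 = -22 - - \frac{31}{9} = -22 + \frac{31}{9} = - \frac{167}{9}$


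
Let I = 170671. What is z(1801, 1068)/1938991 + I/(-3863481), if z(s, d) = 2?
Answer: -330921805999/7491254887671 ≈ -0.044174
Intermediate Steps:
z(1801, 1068)/1938991 + I/(-3863481) = 2/1938991 + 170671/(-3863481) = 2*(1/1938991) + 170671*(-1/3863481) = 2/1938991 - 170671/3863481 = -330921805999/7491254887671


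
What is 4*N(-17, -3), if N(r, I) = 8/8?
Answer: 4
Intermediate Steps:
N(r, I) = 1 (N(r, I) = 8*(⅛) = 1)
4*N(-17, -3) = 4*1 = 4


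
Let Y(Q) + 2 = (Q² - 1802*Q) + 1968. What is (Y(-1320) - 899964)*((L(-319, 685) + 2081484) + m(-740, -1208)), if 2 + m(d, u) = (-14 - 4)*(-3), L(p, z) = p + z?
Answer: 6710057585884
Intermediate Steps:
Y(Q) = 1966 + Q² - 1802*Q (Y(Q) = -2 + ((Q² - 1802*Q) + 1968) = -2 + (1968 + Q² - 1802*Q) = 1966 + Q² - 1802*Q)
m(d, u) = 52 (m(d, u) = -2 + (-14 - 4)*(-3) = -2 - 18*(-3) = -2 + 54 = 52)
(Y(-1320) - 899964)*((L(-319, 685) + 2081484) + m(-740, -1208)) = ((1966 + (-1320)² - 1802*(-1320)) - 899964)*(((-319 + 685) + 2081484) + 52) = ((1966 + 1742400 + 2378640) - 899964)*((366 + 2081484) + 52) = (4123006 - 899964)*(2081850 + 52) = 3223042*2081902 = 6710057585884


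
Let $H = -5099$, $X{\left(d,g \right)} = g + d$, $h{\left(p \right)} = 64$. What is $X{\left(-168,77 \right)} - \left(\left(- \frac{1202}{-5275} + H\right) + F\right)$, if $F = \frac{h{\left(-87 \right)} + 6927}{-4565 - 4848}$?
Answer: $\frac{248690666699}{49653575} \approx 5008.5$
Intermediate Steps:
$X{\left(d,g \right)} = d + g$
$F = - \frac{6991}{9413}$ ($F = \frac{64 + 6927}{-4565 - 4848} = \frac{6991}{-9413} = 6991 \left(- \frac{1}{9413}\right) = - \frac{6991}{9413} \approx -0.7427$)
$X{\left(-168,77 \right)} - \left(\left(- \frac{1202}{-5275} + H\right) + F\right) = \left(-168 + 77\right) - \left(\left(- \frac{1202}{-5275} - 5099\right) - \frac{6991}{9413}\right) = -91 - \left(\left(\left(-1202\right) \left(- \frac{1}{5275}\right) - 5099\right) - \frac{6991}{9413}\right) = -91 - \left(\left(\frac{1202}{5275} - 5099\right) - \frac{6991}{9413}\right) = -91 - \left(- \frac{26896023}{5275} - \frac{6991}{9413}\right) = -91 - - \frac{253209142024}{49653575} = -91 + \frac{253209142024}{49653575} = \frac{248690666699}{49653575}$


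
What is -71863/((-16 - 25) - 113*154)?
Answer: 71863/17443 ≈ 4.1199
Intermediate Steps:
-71863/((-16 - 25) - 113*154) = -71863/(-41 - 17402) = -71863/(-17443) = -71863*(-1/17443) = 71863/17443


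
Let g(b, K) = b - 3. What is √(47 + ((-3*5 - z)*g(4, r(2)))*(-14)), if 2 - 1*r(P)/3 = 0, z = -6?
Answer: √173 ≈ 13.153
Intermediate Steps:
r(P) = 6 (r(P) = 6 - 3*0 = 6 + 0 = 6)
g(b, K) = -3 + b
√(47 + ((-3*5 - z)*g(4, r(2)))*(-14)) = √(47 + ((-3*5 - 1*(-6))*(-3 + 4))*(-14)) = √(47 + ((-15 + 6)*1)*(-14)) = √(47 - 9*1*(-14)) = √(47 - 9*(-14)) = √(47 + 126) = √173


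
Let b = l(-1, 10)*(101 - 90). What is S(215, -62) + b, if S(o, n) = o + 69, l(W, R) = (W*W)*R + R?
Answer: 504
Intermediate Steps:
l(W, R) = R + R*W**2 (l(W, R) = W**2*R + R = R*W**2 + R = R + R*W**2)
S(o, n) = 69 + o
b = 220 (b = (10*(1 + (-1)**2))*(101 - 90) = (10*(1 + 1))*11 = (10*2)*11 = 20*11 = 220)
S(215, -62) + b = (69 + 215) + 220 = 284 + 220 = 504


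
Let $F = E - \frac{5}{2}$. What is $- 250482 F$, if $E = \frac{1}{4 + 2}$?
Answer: $584458$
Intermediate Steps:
$E = \frac{1}{6} \approx 0.16667$
$F = - \frac{7}{3}$ ($F = \frac{1}{6} - \frac{5}{2} = - \frac{7}{3} \approx -2.3333$)
$- 250482 F = \left(-250482\right) \left(- \frac{7}{3}\right) = 584458$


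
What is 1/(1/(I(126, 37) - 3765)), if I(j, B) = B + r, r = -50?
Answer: -3778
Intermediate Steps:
I(j, B) = -50 + B (I(j, B) = B - 50 = -50 + B)
1/(1/(I(126, 37) - 3765)) = 1/(1/((-50 + 37) - 3765)) = 1/(1/(-13 - 3765)) = 1/(1/(-3778)) = 1/(-1/3778) = -3778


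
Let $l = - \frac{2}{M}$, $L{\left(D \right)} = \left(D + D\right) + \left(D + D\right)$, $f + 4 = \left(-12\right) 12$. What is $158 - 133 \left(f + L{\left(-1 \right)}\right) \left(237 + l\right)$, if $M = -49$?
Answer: $\frac{33545226}{7} \approx 4.7922 \cdot 10^{6}$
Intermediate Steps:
$f = -148$ ($f = -4 - 144 = -148$)
$L{\left(D \right)} = 4 D$ ($L{\left(D \right)} = 2 D + 2 D = 4 D$)
$l = \frac{2}{49}$ ($l = - \frac{2}{-49} = \left(-2\right) \left(- \frac{1}{49}\right) = \frac{2}{49} \approx 0.040816$)
$158 - 133 \left(f + L{\left(-1 \right)}\right) \left(237 + l\right) = 158 - 133 \left(-148 + 4 \left(-1\right)\right) \left(237 + \frac{2}{49}\right) = 158 - 133 \left(-148 - 4\right) \frac{11615}{49} = 158 - 133 \left(\left(-152\right) \frac{11615}{49}\right) = 158 - - \frac{33544120}{7} = 158 + \frac{33544120}{7} = \frac{33545226}{7}$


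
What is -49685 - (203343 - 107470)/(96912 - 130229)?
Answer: -1655259272/33317 ≈ -49682.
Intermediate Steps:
-49685 - (203343 - 107470)/(96912 - 130229) = -49685 - 95873/(-33317) = -49685 - 95873*(-1)/33317 = -49685 - 1*(-95873/33317) = -49685 + 95873/33317 = -1655259272/33317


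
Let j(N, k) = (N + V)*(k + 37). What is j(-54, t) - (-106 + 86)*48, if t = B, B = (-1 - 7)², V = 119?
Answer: 7525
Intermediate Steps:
B = 64 (B = (-8)² = 64)
t = 64
j(N, k) = (37 + k)*(119 + N) (j(N, k) = (N + 119)*(k + 37) = (119 + N)*(37 + k) = (37 + k)*(119 + N))
j(-54, t) - (-106 + 86)*48 = (4403 + 37*(-54) + 119*64 - 54*64) - (-106 + 86)*48 = (4403 - 1998 + 7616 - 3456) - (-20)*48 = 6565 - 1*(-960) = 6565 + 960 = 7525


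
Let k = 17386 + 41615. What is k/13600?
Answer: 59001/13600 ≈ 4.3383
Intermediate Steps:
k = 59001
k/13600 = 59001/13600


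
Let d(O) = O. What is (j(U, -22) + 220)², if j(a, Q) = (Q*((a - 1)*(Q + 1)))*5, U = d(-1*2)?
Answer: 45024100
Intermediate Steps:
U = -2 (U = -1*2 = -2)
j(a, Q) = 5*Q*(1 + Q)*(-1 + a) (j(a, Q) = (Q*((-1 + a)*(1 + Q)))*5 = (Q*((1 + Q)*(-1 + a)))*5 = (Q*(1 + Q)*(-1 + a))*5 = 5*Q*(1 + Q)*(-1 + a))
(j(U, -22) + 220)² = (5*(-22)*(-1 - 2 - 1*(-22) - 22*(-2)) + 220)² = (5*(-22)*(-1 - 2 + 22 + 44) + 220)² = (5*(-22)*63 + 220)² = (-6930 + 220)² = (-6710)² = 45024100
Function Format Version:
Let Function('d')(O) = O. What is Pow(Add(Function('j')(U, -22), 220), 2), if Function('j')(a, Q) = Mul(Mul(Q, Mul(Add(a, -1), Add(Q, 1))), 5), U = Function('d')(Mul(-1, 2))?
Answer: 45024100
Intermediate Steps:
U = -2 (U = Mul(-1, 2) = -2)
Function('j')(a, Q) = Mul(5, Q, Add(1, Q), Add(-1, a)) (Function('j')(a, Q) = Mul(Mul(Q, Mul(Add(-1, a), Add(1, Q))), 5) = Mul(Mul(Q, Mul(Add(1, Q), Add(-1, a))), 5) = Mul(Mul(Q, Add(1, Q), Add(-1, a)), 5) = Mul(5, Q, Add(1, Q), Add(-1, a)))
Pow(Add(Function('j')(U, -22), 220), 2) = Pow(Add(Mul(5, -22, Add(-1, -2, Mul(-1, -22), Mul(-22, -2))), 220), 2) = Pow(Add(Mul(5, -22, Add(-1, -2, 22, 44)), 220), 2) = Pow(Add(Mul(5, -22, 63), 220), 2) = Pow(Add(-6930, 220), 2) = Pow(-6710, 2) = 45024100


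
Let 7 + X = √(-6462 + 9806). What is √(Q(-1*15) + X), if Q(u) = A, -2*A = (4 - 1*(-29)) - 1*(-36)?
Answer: √(-166 + 16*√209)/2 ≈ 4.0407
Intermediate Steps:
A = -69/2 (A = -((4 - 1*(-29)) - 1*(-36))/2 = -((4 + 29) + 36)/2 = -(33 + 36)/2 = -½*69 = -69/2 ≈ -34.500)
X = -7 + 4*√209 (X = -7 + √(-6462 + 9806) = -7 + √3344 = -7 + 4*√209 ≈ 50.827)
Q(u) = -69/2
√(Q(-1*15) + X) = √(-69/2 + (-7 + 4*√209)) = √(-83/2 + 4*√209)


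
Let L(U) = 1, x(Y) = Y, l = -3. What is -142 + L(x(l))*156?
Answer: 14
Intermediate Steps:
-142 + L(x(l))*156 = -142 + 1*156 = -142 + 156 = 14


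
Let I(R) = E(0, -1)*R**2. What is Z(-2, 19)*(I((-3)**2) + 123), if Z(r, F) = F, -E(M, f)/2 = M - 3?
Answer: 11571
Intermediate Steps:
E(M, f) = 6 - 2*M (E(M, f) = -2*(M - 3) = -2*(-3 + M) = 6 - 2*M)
I(R) = 6*R**2 (I(R) = (6 - 2*0)*R**2 = (6 + 0)*R**2 = 6*R**2)
Z(-2, 19)*(I((-3)**2) + 123) = 19*(6*((-3)**2)**2 + 123) = 19*(6*9**2 + 123) = 19*(6*81 + 123) = 19*(486 + 123) = 19*609 = 11571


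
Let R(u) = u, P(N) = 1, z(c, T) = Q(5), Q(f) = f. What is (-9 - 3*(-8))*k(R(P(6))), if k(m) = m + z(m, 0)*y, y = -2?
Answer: -135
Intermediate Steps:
z(c, T) = 5
k(m) = -10 + m (k(m) = m + 5*(-2) = m - 10 = -10 + m)
(-9 - 3*(-8))*k(R(P(6))) = (-9 - 3*(-8))*(-10 + 1) = (-9 + 24)*(-9) = 15*(-9) = -135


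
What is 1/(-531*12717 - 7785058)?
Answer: -1/14537785 ≈ -6.8786e-8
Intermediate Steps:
1/(-531*12717 - 7785058) = 1/(-6752727 - 7785058) = 1/(-14537785) = -1/14537785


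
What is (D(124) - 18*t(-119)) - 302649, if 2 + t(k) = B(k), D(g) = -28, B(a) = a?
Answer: -300499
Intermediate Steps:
t(k) = -2 + k
(D(124) - 18*t(-119)) - 302649 = (-28 - 18*(-2 - 119)) - 302649 = (-28 - 18*(-121)) - 302649 = (-28 + 2178) - 302649 = 2150 - 302649 = -300499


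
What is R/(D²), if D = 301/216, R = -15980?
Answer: -745562880/90601 ≈ -8229.1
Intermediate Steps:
D = 301/216 (D = 301*(1/216) = 301/216 ≈ 1.3935)
R/(D²) = -15980/((301/216)²) = -15980/90601/46656 = -15980*46656/90601 = -745562880/90601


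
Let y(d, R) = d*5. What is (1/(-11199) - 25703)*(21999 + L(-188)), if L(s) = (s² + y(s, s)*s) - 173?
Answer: -67324744863220/11199 ≈ -6.0117e+9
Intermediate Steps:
y(d, R) = 5*d
L(s) = -173 + 6*s² (L(s) = (s² + (5*s)*s) - 173 = (s² + 5*s²) - 173 = 6*s² - 173 = -173 + 6*s²)
(1/(-11199) - 25703)*(21999 + L(-188)) = (1/(-11199) - 25703)*(21999 + (-173 + 6*(-188)²)) = (-1/11199 - 25703)*(21999 + (-173 + 6*35344)) = -287847898*(21999 + (-173 + 212064))/11199 = -287847898*(21999 + 211891)/11199 = -287847898/11199*233890 = -67324744863220/11199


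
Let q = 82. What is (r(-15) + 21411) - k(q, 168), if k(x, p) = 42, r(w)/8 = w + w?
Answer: 21129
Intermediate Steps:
r(w) = 16*w (r(w) = 8*(w + w) = 8*(2*w) = 16*w)
(r(-15) + 21411) - k(q, 168) = (16*(-15) + 21411) - 1*42 = (-240 + 21411) - 42 = 21171 - 42 = 21129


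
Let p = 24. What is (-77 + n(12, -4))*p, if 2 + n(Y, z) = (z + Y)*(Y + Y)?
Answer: 2712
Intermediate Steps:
n(Y, z) = -2 + 2*Y*(Y + z) (n(Y, z) = -2 + (z + Y)*(Y + Y) = -2 + (Y + z)*(2*Y) = -2 + 2*Y*(Y + z))
(-77 + n(12, -4))*p = (-77 + (-2 + 2*12² + 2*12*(-4)))*24 = (-77 + (-2 + 2*144 - 96))*24 = (-77 + (-2 + 288 - 96))*24 = (-77 + 190)*24 = 113*24 = 2712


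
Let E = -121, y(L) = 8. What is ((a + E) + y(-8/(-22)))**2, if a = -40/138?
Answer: 61105489/4761 ≈ 12835.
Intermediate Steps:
a = -20/69 (a = -40*1/138 = -20/69 ≈ -0.28986)
((a + E) + y(-8/(-22)))**2 = ((-20/69 - 121) + 8)**2 = (-8369/69 + 8)**2 = (-7817/69)**2 = 61105489/4761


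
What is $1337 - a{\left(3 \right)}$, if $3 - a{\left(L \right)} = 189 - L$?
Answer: $1520$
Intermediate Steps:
$a{\left(L \right)} = -186 + L$ ($a{\left(L \right)} = 3 - \left(189 - L\right) = 3 + \left(-189 + L\right) = -186 + L$)
$1337 - a{\left(3 \right)} = 1337 - \left(-186 + 3\right) = 1337 - -183 = 1337 + 183 = 1520$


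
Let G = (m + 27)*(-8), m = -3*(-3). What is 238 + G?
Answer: -50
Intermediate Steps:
m = 9
G = -288 (G = (9 + 27)*(-8) = 36*(-8) = -288)
238 + G = 238 - 288 = -50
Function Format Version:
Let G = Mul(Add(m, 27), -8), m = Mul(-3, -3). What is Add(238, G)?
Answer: -50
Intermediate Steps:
m = 9
G = -288 (G = Mul(Add(9, 27), -8) = Mul(36, -8) = -288)
Add(238, G) = Add(238, -288) = -50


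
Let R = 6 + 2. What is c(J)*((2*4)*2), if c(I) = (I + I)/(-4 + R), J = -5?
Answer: -40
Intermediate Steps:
R = 8
c(I) = I/2 (c(I) = (I + I)/(-4 + 8) = (2*I)/4 = (2*I)*(¼) = I/2)
c(J)*((2*4)*2) = ((½)*(-5))*((2*4)*2) = -20*2 = -5/2*16 = -40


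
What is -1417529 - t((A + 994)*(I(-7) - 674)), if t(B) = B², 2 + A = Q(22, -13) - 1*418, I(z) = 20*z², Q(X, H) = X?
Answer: -33262422905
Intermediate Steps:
A = -398 (A = -2 + (22 - 1*418) = -2 + (22 - 418) = -2 - 396 = -398)
-1417529 - t((A + 994)*(I(-7) - 674)) = -1417529 - ((-398 + 994)*(20*(-7)² - 674))² = -1417529 - (596*(20*49 - 674))² = -1417529 - (596*(980 - 674))² = -1417529 - (596*306)² = -1417529 - 1*182376² = -1417529 - 1*33261005376 = -1417529 - 33261005376 = -33262422905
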